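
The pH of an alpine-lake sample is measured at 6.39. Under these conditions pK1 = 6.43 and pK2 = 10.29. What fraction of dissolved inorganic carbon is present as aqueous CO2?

α₀ = 0.523

α₀ = 1 / (1 + K1/[H⁺] + K1K2/[H⁺]²) = 1 / (1 + 10^-0.04 + 10^-3.94)
   = 1 / (1 + 0.91201 + 0.00011482) = 1/1.9121 = 0.5230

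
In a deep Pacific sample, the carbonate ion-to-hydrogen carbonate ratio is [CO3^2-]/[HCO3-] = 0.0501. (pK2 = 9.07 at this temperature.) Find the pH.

From K2 = [H⁺][CO3^2-]/[HCO3-]:  pH = pK2 + log₁₀([CO3^2-]/[HCO3-])
log₁₀(0.0501) = -1.300
pH = 9.07 + (-1.300) = 7.77

pH = 7.77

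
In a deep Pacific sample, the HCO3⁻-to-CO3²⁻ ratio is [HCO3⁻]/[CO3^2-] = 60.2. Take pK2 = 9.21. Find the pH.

pH = 7.43

From K2 = [H⁺][CO3^2-]/[HCO3⁻]:  pH = pK2 − log₁₀([HCO3⁻]/[CO3^2-])
log₁₀(60.2) = +1.780
pH = 9.21 − (+1.780) = 7.43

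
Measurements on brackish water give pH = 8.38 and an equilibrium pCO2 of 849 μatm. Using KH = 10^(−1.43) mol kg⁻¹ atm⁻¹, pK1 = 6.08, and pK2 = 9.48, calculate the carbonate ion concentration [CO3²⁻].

[CO2*] = KH · pCO2 = 10^(−1.43) × 849×10^-6 = 3.154×10^-5 mol/kg
α₀ = 1/(1 + K1/[H⁺] + K1K2/[H⁺]²) = 1/(1 + 10^+2.30 + 10^+1.20) = 0.004622
DIC = [CO2*]/α₀ = 3.154×10^-5 / 0.004622 = 6.825 mmol/kg
[CO3²⁻] = α₂·DIC; α₂ = 0.07325, so [CO3²⁻] = 0.07325 × 6.825 = 0.500 mmol/kg

[CO3²⁻] = 0.500 mmol/kg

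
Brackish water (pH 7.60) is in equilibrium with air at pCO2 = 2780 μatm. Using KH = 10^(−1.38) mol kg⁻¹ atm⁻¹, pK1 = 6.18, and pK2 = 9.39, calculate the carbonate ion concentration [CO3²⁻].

[CO3²⁻] = 0.0494 mmol/kg

[CO2*] = KH · pCO2 = 10^(−1.38) × 2780×10^-6 = 1.159×10^-4 mol/kg
α₀ = 1/(1 + K1/[H⁺] + K1K2/[H⁺]²) = 1/(1 + 10^+1.42 + 10^-0.37) = 0.03606
DIC = [CO2*]/α₀ = 1.159×10^-4 / 0.03606 = 3.214 mmol/kg
[CO3²⁻] = α₂·DIC; α₂ = 0.01538, so [CO3²⁻] = 0.01538 × 3.214 = 0.0494 mmol/kg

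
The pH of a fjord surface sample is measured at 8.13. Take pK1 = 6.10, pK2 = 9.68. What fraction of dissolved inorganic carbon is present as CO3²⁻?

α₂ = 1 / (1 + [H⁺]/K2 + [H⁺]²/(K1K2)) = 1 / (1 + 10^+1.55 + 10^-0.48)
   = 1 / (1 + 35.481 + 0.33113) = 1/36.812 = 0.02716

α₂ = 0.0272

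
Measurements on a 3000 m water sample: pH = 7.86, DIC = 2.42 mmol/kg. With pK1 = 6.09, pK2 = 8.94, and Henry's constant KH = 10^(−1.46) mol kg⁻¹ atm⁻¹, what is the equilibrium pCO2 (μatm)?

pCO2 = 1080 μatm

α₀ = 1 / (1 + K1/[H⁺] + K1K2/[H⁺]²) = 1 / (1 + 10^+1.77 + 10^+0.69)
   = 1 / (1 + 58.884 + 4.8978) = 1/64.782 = 0.01544
[CO2*] = α₀ × DIC = 0.01544 × 2.42 = 0.03736 mmol/kg
pCO2 = [CO2*]/KH = 3.736×10^-5 / 3.467×10^-2 = 1080 μatm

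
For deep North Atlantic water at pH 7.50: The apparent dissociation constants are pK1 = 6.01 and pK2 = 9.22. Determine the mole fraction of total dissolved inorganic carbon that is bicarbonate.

α₁ = 0.951

α₁ = 1 / (1 + [H⁺]/K1 + K2/[H⁺]) = 1 / (1 + 10^-1.49 + 10^-1.72)
   = 1 / (1 + 0.032359 + 0.019055) = 1/1.0514 = 0.9511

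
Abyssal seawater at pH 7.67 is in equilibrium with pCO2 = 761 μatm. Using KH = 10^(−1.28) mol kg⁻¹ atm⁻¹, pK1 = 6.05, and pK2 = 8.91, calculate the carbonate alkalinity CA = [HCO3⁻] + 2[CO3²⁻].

[CO2*] = KH · pCO2 = 10^(−1.28) × 761×10^-6 = 3.994×10^-5 mol/kg
α₀ = 1/(1 + K1/[H⁺] + K1K2/[H⁺]²) = 1/(1 + 10^+1.62 + 10^+0.38) = 0.02218
DIC = [CO2*]/α₀ = 3.994×10^-5 / 0.02218 = 1.801 mmol/kg
CA = (α₁ + 2α₂)·DIC = (0.9246 + 2×0.05321) × 1.801 = 1.86 mmol/kg

CA = 1.86 mmol/kg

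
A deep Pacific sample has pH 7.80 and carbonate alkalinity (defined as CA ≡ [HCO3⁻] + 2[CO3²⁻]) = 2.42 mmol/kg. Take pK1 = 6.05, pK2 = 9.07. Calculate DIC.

CA = [HCO3⁻] + 2[CO3²⁻] = (α₁ + 2α₂)·DIC
At pH 7.80: [H⁺]/K1 = 10^-1.75 = 0.017783, K2/[H⁺] = 10^-1.27 = 0.053703
α₁ = 1/(1 + 0.017783 + 0.053703) = 1/1.0715 = 0.9333; α₂ = α₁·K2/[H⁺] = 0.05012
α₁ + 2α₂ = 1.0335
DIC = CA / (α₁ + 2α₂) = 2.42 / 1.0335 = 2.34 mmol/kg

DIC = 2.34 mmol/kg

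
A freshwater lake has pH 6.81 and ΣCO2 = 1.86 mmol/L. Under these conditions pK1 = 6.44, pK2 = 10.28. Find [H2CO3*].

α₀ = 1 / (1 + K1/[H⁺] + K1K2/[H⁺]²) = 1 / (1 + 10^+0.37 + 10^-3.10)
   = 1 / (1 + 2.3442 + 0.00079433) = 1/3.3450 = 0.2990
[CO2*] = α₀ × DIC = 0.2990 × 1.86 = 0.556 mmol/L

[CO2*] = 0.556 mmol/L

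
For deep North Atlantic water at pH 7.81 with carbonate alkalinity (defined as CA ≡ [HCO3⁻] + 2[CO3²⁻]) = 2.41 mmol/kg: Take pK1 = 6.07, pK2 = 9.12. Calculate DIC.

DIC = 2.34 mmol/kg

CA = [HCO3⁻] + 2[CO3²⁻] = (α₁ + 2α₂)·DIC
At pH 7.81: [H⁺]/K1 = 10^-1.74 = 0.018197, K2/[H⁺] = 10^-1.31 = 0.048978
α₁ = 1/(1 + 0.018197 + 0.048978) = 1/1.0672 = 0.9371; α₂ = α₁·K2/[H⁺] = 0.04589
α₁ + 2α₂ = 1.0288
DIC = CA / (α₁ + 2α₂) = 2.41 / 1.0288 = 2.34 mmol/kg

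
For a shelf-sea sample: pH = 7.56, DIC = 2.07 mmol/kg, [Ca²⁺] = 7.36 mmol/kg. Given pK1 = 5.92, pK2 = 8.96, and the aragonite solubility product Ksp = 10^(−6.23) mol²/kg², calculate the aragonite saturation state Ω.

α₂ = 1 / (1 + [H⁺]/K2 + [H⁺]²/(K1K2)) = 1 / (1 + 10^+1.40 + 10^-0.24)
   = 1 / (1 + 25.119 + 0.57544) = 1/26.694 = 0.03746
[CO3²⁻] = α₂ × DIC = 0.03746 × 2.07 = 0.07754 mmol/kg
Ksp = 10^(−6.23) = 5.888×10^-7
Ω = [Ca²⁺][CO3²⁻]/Ksp = (7.36×10^-3)(7.754×10^-5) / 5.888×10^-7 = 0.969

Ω = 0.969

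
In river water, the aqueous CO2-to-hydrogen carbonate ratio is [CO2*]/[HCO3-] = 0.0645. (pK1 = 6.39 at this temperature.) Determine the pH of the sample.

pH = 7.58

From K1 = [H⁺][HCO3-]/[CO2*]:  pH = pK1 − log₁₀([CO2*]/[HCO3-])
log₁₀(0.0645) = -1.190
pH = 6.39 − (-1.190) = 7.58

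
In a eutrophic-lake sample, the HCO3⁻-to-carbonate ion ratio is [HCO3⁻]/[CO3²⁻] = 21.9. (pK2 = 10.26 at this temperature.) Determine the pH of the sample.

From K2 = [H⁺][CO3²⁻]/[HCO3⁻]:  pH = pK2 − log₁₀([HCO3⁻]/[CO3²⁻])
log₁₀(21.9) = +1.340
pH = 10.26 − (+1.340) = 8.92

pH = 8.92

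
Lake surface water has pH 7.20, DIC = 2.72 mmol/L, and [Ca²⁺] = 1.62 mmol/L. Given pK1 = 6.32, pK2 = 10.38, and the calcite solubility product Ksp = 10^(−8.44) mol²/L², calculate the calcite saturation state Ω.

Ω = 0.708

α₂ = 1 / (1 + [H⁺]/K2 + [H⁺]²/(K1K2)) = 1 / (1 + 10^+3.18 + 10^+2.30)
   = 1 / (1 + 1513.6 + 199.53) = 1/1714.1 = 0.0005834
[CO3²⁻] = α₂ × DIC = 0.0005834 × 2.72 = 0.001587 mmol/L = 1.587 μmol/L
Ksp = 10^(−8.44) = 3.631×10^-9
Ω = [Ca²⁺][CO3²⁻]/Ksp = (1.62×10^-3)(1.587×10^-6) / 3.631×10^-9 = 0.708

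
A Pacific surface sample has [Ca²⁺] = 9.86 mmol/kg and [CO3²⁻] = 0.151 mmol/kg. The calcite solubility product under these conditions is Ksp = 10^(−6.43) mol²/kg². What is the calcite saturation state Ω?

Ω = 4.01

Ksp = 10^(−6.43) = 3.715×10^-7
Ω = [Ca²⁺][CO3²⁻]/Ksp = (9.86×10^-3)(0.151×10^-3) / 3.715×10^-7 = 4.01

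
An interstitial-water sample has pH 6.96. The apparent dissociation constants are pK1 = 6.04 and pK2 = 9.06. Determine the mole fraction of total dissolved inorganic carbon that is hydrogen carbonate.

α₁ = 0.886

α₁ = 1 / (1 + [H⁺]/K1 + K2/[H⁺]) = 1 / (1 + 10^-0.92 + 10^-2.10)
   = 1 / (1 + 0.12023 + 0.0079433) = 1/1.1282 = 0.8864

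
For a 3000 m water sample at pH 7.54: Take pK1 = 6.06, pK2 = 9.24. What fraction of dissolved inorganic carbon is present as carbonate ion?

α₂ = 0.0189

α₂ = 1 / (1 + [H⁺]/K2 + [H⁺]²/(K1K2)) = 1 / (1 + 10^+1.70 + 10^+0.22)
   = 1 / (1 + 50.119 + 1.6596) = 1/52.778 = 0.01895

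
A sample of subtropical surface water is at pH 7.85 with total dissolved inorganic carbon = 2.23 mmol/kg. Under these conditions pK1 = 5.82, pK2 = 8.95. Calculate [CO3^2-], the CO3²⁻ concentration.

[CO3²⁻] = 0.163 mmol/kg

α₂ = 1 / (1 + [H⁺]/K2 + [H⁺]²/(K1K2)) = 1 / (1 + 10^+1.10 + 10^-0.93)
   = 1 / (1 + 12.589 + 0.11749) = 1/13.707 = 0.07296
[CO3²⁻] = α₂ × DIC = 0.07296 × 2.23 = 0.163 mmol/kg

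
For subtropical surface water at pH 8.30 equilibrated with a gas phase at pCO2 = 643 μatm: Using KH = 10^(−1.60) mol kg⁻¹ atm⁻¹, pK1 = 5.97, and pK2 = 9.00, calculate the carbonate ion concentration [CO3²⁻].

[CO2*] = KH · pCO2 = 10^(−1.60) × 643×10^-6 = 1.615×10^-5 mol/kg
α₀ = 1/(1 + K1/[H⁺] + K1K2/[H⁺]²) = 1/(1 + 10^+2.33 + 10^+1.63) = 0.003884
DIC = [CO2*]/α₀ = 1.615×10^-5 / 0.003884 = 4.158 mmol/kg
[CO3²⁻] = α₂·DIC; α₂ = 0.1657, so [CO3²⁻] = 0.1657 × 4.158 = 0.689 mmol/kg

[CO3²⁻] = 0.689 mmol/kg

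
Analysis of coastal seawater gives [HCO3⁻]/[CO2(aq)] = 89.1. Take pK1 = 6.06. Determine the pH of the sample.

pH = 8.01

From K1 = [H⁺][HCO3⁻]/[CO2(aq)]:  pH = pK1 + log₁₀([HCO3⁻]/[CO2(aq)])
log₁₀(89.1) = +1.950
pH = 6.06 + (+1.950) = 8.01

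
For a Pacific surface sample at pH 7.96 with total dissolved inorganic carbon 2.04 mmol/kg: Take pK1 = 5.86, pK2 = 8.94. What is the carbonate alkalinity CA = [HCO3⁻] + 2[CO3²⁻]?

CA = 2.22 mmol/kg

CA = [HCO3⁻] + 2[CO3²⁻] = (α₁ + 2α₂)·DIC
At pH 7.96: [H⁺]/K1 = 10^-2.10 = 0.0079433, K2/[H⁺] = 10^-0.98 = 0.10471
α₁ = 1/(1 + 0.0079433 + 0.10471) = 1/1.1127 = 0.8988; α₂ = α₁·K2/[H⁺] = 0.09411
α₁ + 2α₂ = 1.0870
CA = 1.0870 × 2.04 = 2.22 mmol/kg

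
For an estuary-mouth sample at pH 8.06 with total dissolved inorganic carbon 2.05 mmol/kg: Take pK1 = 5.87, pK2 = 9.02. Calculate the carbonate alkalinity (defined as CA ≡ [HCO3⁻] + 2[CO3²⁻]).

CA = [HCO3⁻] + 2[CO3²⁻] = (α₁ + 2α₂)·DIC
At pH 8.06: [H⁺]/K1 = 10^-2.19 = 0.0064565, K2/[H⁺] = 10^-0.96 = 0.10965
α₁ = 1/(1 + 0.0064565 + 0.10965) = 1/1.1161 = 0.8960; α₂ = α₁·K2/[H⁺] = 0.09824
α₁ + 2α₂ = 1.0925
CA = 1.0925 × 2.05 = 2.24 mmol/kg

CA = 2.24 mmol/kg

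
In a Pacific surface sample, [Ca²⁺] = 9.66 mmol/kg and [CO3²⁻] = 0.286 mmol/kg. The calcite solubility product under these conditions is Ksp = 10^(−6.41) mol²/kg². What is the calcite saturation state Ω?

Ksp = 10^(−6.41) = 3.890×10^-7
Ω = [Ca²⁺][CO3²⁻]/Ksp = (9.66×10^-3)(0.286×10^-3) / 3.890×10^-7 = 7.10

Ω = 7.10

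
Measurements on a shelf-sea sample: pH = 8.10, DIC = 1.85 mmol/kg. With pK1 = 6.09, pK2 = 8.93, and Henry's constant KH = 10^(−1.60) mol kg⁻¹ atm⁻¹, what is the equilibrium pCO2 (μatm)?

α₀ = 1 / (1 + K1/[H⁺] + K1K2/[H⁺]²) = 1 / (1 + 10^+2.01 + 10^+1.18)
   = 1 / (1 + 102.33 + 15.136) = 1/118.46 = 0.008441
[CO2*] = α₀ × DIC = 0.008441 × 1.85 = 0.01562 mmol/kg = 15.62 μmol/kg
pCO2 = [CO2*]/KH = 1.562×10^-5 / 2.512×10^-2 = 622 μatm

pCO2 = 622 μatm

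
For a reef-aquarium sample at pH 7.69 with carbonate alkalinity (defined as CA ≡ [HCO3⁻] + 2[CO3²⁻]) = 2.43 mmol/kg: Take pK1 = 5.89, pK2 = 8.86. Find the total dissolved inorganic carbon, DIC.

DIC = 2.32 mmol/kg

CA = [HCO3⁻] + 2[CO3²⁻] = (α₁ + 2α₂)·DIC
At pH 7.69: [H⁺]/K1 = 10^-1.80 = 0.015849, K2/[H⁺] = 10^-1.17 = 0.067608
α₁ = 1/(1 + 0.015849 + 0.067608) = 1/1.0835 = 0.9230; α₂ = α₁·K2/[H⁺] = 0.06240
α₁ + 2α₂ = 1.0478
DIC = CA / (α₁ + 2α₂) = 2.43 / 1.0478 = 2.32 mmol/kg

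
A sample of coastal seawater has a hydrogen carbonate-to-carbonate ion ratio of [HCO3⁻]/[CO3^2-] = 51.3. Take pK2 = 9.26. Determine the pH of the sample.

pH = 7.55

From K2 = [H⁺][CO3^2-]/[HCO3⁻]:  pH = pK2 − log₁₀([HCO3⁻]/[CO3^2-])
log₁₀(51.3) = +1.710
pH = 9.26 − (+1.710) = 7.55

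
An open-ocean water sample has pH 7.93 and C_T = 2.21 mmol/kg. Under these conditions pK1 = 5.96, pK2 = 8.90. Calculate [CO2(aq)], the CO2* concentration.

α₀ = 1 / (1 + K1/[H⁺] + K1K2/[H⁺]²) = 1 / (1 + 10^+1.97 + 10^+1.00)
   = 1 / (1 + 93.325 + 10.000) = 1/104.33 = 0.009585
[CO2*] = α₀ × DIC = 0.009585 × 2.21 = 0.0212 mmol/kg

[CO2*] = 0.0212 mmol/kg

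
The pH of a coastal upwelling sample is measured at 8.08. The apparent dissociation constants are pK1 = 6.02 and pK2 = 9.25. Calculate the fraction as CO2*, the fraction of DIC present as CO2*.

α₀ = 0.00809

α₀ = 1 / (1 + K1/[H⁺] + K1K2/[H⁺]²) = 1 / (1 + 10^+2.06 + 10^+0.89)
   = 1 / (1 + 114.82 + 7.7625) = 1/123.58 = 0.008092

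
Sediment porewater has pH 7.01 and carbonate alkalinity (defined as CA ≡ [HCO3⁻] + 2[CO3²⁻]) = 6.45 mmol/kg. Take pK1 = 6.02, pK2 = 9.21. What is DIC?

CA = [HCO3⁻] + 2[CO3²⁻] = (α₁ + 2α₂)·DIC
At pH 7.01: [H⁺]/K1 = 10^-0.99 = 0.10233, K2/[H⁺] = 10^-2.20 = 0.0063096
α₁ = 1/(1 + 0.10233 + 0.0063096) = 1/1.1086 = 0.9020; α₂ = α₁·K2/[H⁺] = 0.005691
α₁ + 2α₂ = 0.9134
DIC = CA / (α₁ + 2α₂) = 6.45 / 0.9134 = 7.06 mmol/kg

DIC = 7.06 mmol/kg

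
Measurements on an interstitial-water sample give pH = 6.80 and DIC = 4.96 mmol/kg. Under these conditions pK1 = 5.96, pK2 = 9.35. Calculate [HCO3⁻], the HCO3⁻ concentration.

α₁ = 1 / (1 + [H⁺]/K1 + K2/[H⁺]) = 1 / (1 + 10^-0.84 + 10^-2.55)
   = 1 / (1 + 0.14454 + 0.0028184) = 1/1.1474 = 0.8716
[HCO3⁻] = α₁ × DIC = 0.8716 × 4.96 = 4.32 mmol/kg

[HCO3⁻] = 4.32 mmol/kg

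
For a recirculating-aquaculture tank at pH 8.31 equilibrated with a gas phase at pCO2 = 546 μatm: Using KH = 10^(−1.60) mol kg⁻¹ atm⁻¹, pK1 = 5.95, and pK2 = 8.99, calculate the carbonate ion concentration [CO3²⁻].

[CO3²⁻] = 0.656 mmol/kg

[CO2*] = KH · pCO2 = 10^(−1.60) × 546×10^-6 = 1.371×10^-5 mol/kg
α₀ = 1/(1 + K1/[H⁺] + K1K2/[H⁺]²) = 1/(1 + 10^+2.36 + 10^+1.68) = 0.003598
DIC = [CO2*]/α₀ = 1.371×10^-5 / 0.003598 = 3.812 mmol/kg
[CO3²⁻] = α₂·DIC; α₂ = 0.1722, so [CO3²⁻] = 0.1722 × 3.812 = 0.656 mmol/kg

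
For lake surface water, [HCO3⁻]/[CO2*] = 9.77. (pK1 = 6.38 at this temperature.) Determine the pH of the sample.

From K1 = [H⁺][HCO3⁻]/[CO2*]:  pH = pK1 + log₁₀([HCO3⁻]/[CO2*])
log₁₀(9.77) = +0.990
pH = 6.38 + (+0.990) = 7.37

pH = 7.37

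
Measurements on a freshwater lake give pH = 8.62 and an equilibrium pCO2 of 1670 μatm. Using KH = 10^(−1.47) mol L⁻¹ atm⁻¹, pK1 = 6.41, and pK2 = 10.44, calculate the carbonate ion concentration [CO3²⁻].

[CO3²⁻] = 0.139 mmol/L

[CO2*] = KH · pCO2 = 10^(−1.47) × 1670×10^-6 = 5.659×10^-5 mol/L
α₀ = 1/(1 + K1/[H⁺] + K1K2/[H⁺]²) = 1/(1 + 10^+2.21 + 10^+0.39) = 0.006037
DIC = [CO2*]/α₀ = 5.659×10^-5 / 0.006037 = 9.373 mmol/L
[CO3²⁻] = α₂·DIC; α₂ = 0.01482, so [CO3²⁻] = 0.01482 × 9.373 = 0.139 mmol/L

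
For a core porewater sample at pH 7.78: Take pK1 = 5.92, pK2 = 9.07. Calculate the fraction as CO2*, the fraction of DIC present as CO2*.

α₀ = 1 / (1 + K1/[H⁺] + K1K2/[H⁺]²) = 1 / (1 + 10^+1.86 + 10^+0.57)
   = 1 / (1 + 72.444 + 3.7154) = 1/77.159 = 0.01296

α₀ = 0.0130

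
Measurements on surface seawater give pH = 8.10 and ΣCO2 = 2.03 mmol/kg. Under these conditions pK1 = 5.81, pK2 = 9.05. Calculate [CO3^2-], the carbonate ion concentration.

α₂ = 1 / (1 + [H⁺]/K2 + [H⁺]²/(K1K2)) = 1 / (1 + 10^+0.95 + 10^-1.34)
   = 1 / (1 + 8.9125 + 0.045709) = 1/9.9582 = 0.1004
[CO3²⁻] = α₂ × DIC = 0.1004 × 2.03 = 0.204 mmol/kg

[CO3²⁻] = 0.204 mmol/kg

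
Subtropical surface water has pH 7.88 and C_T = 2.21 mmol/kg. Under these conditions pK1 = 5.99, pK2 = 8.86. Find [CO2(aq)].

α₀ = 1 / (1 + K1/[H⁺] + K1K2/[H⁺]²) = 1 / (1 + 10^+1.89 + 10^+0.91)
   = 1 / (1 + 77.625 + 8.1283) = 1/86.753 = 0.01153
[CO2*] = α₀ × DIC = 0.01153 × 2.21 = 0.0255 mmol/kg

[CO2*] = 0.0255 mmol/kg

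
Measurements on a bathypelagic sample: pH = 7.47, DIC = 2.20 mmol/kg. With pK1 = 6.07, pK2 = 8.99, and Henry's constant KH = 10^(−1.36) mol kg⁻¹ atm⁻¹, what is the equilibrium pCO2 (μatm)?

α₀ = 1 / (1 + K1/[H⁺] + K1K2/[H⁺]²) = 1 / (1 + 10^+1.40 + 10^-0.12)
   = 1 / (1 + 25.119 + 0.75858) = 1/26.877 = 0.03721
[CO2*] = α₀ × DIC = 0.03721 × 2.20 = 0.08185 mmol/kg
pCO2 = [CO2*]/KH = 8.185×10^-5 / 4.365×10^-2 = 1880 μatm

pCO2 = 1880 μatm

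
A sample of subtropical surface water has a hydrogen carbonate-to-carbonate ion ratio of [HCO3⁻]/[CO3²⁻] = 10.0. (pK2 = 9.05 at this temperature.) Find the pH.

From K2 = [H⁺][CO3²⁻]/[HCO3⁻]:  pH = pK2 − log₁₀([HCO3⁻]/[CO3²⁻])
log₁₀(10.0) = +1.000
pH = 9.05 − (+1.000) = 8.05

pH = 8.05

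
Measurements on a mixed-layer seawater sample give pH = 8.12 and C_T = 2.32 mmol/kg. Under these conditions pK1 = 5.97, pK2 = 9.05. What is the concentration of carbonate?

[CO3²⁻] = 0.242 mmol/kg

α₂ = 1 / (1 + [H⁺]/K2 + [H⁺]²/(K1K2)) = 1 / (1 + 10^+0.93 + 10^-1.22)
   = 1 / (1 + 8.5114 + 0.060256) = 1/9.5716 = 0.1045
[CO3²⁻] = α₂ × DIC = 0.1045 × 2.32 = 0.242 mmol/kg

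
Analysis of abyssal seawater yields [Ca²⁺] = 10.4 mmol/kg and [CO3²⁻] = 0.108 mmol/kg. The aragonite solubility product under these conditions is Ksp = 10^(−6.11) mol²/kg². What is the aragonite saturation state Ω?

Ω = 1.45

Ksp = 10^(−6.11) = 7.762×10^-7
Ω = [Ca²⁺][CO3²⁻]/Ksp = (10.4×10^-3)(0.108×10^-3) / 7.762×10^-7 = 1.45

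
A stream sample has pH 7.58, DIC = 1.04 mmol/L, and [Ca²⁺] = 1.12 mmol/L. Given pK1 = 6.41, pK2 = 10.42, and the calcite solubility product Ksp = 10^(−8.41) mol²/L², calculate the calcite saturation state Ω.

Ω = 0.405

α₂ = 1 / (1 + [H⁺]/K2 + [H⁺]²/(K1K2)) = 1 / (1 + 10^+2.84 + 10^+1.67)
   = 1 / (1 + 691.83 + 46.774) = 1/739.60 = 0.001352
[CO3²⁻] = α₂ × DIC = 0.001352 × 1.04 = 0.001406 mmol/L = 1.406 μmol/L
Ksp = 10^(−8.41) = 3.890×10^-9
Ω = [Ca²⁺][CO3²⁻]/Ksp = (1.12×10^-3)(1.406×10^-6) / 3.890×10^-9 = 0.405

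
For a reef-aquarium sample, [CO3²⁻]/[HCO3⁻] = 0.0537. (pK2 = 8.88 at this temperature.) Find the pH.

From K2 = [H⁺][CO3²⁻]/[HCO3⁻]:  pH = pK2 + log₁₀([CO3²⁻]/[HCO3⁻])
log₁₀(0.0537) = -1.270
pH = 8.88 + (-1.270) = 7.61

pH = 7.61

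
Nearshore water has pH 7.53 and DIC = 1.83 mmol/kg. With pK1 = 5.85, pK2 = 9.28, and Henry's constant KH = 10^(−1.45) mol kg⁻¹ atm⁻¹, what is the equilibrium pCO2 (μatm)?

α₀ = 1 / (1 + K1/[H⁺] + K1K2/[H⁺]²) = 1 / (1 + 10^+1.68 + 10^-0.07)
   = 1 / (1 + 47.863 + 0.85114) = 1/49.714 = 0.02011
[CO2*] = α₀ × DIC = 0.02011 × 1.83 = 0.03681 mmol/kg
pCO2 = [CO2*]/KH = 3.681×10^-5 / 3.548×10^-2 = 1040 μatm

pCO2 = 1040 μatm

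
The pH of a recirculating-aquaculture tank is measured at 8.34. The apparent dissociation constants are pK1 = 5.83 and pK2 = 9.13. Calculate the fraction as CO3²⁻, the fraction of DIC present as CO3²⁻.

α₂ = 1 / (1 + [H⁺]/K2 + [H⁺]²/(K1K2)) = 1 / (1 + 10^+0.79 + 10^-1.72)
   = 1 / (1 + 6.1660 + 0.019055) = 1/7.1850 = 0.1392

α₂ = 0.139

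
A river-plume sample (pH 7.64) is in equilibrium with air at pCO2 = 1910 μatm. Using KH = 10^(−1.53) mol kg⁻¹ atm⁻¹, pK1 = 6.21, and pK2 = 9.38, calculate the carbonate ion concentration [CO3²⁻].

[CO2*] = KH · pCO2 = 10^(−1.53) × 1910×10^-6 = 5.637×10^-5 mol/kg
α₀ = 1/(1 + K1/[H⁺] + K1K2/[H⁺]²) = 1/(1 + 10^+1.43 + 10^-0.31) = 0.03520
DIC = [CO2*]/α₀ = 5.637×10^-5 / 0.03520 = 1.601 mmol/kg
[CO3²⁻] = α₂·DIC; α₂ = 0.01724, so [CO3²⁻] = 0.01724 × 1.601 = 0.0276 mmol/kg

[CO3²⁻] = 0.0276 mmol/kg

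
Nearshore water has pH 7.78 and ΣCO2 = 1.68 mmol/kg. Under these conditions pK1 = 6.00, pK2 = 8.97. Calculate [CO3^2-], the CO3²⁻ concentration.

[CO3²⁻] = 0.100 mmol/kg

α₂ = 1 / (1 + [H⁺]/K2 + [H⁺]²/(K1K2)) = 1 / (1 + 10^+1.19 + 10^-0.59)
   = 1 / (1 + 15.488 + 0.25704) = 1/16.745 = 0.05972
[CO3²⁻] = α₂ × DIC = 0.05972 × 1.68 = 0.100 mmol/kg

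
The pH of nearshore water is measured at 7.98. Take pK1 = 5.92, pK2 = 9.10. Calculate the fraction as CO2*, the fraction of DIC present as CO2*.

α₀ = 1 / (1 + K1/[H⁺] + K1K2/[H⁺]²) = 1 / (1 + 10^+2.06 + 10^+0.94)
   = 1 / (1 + 114.82 + 8.7096) = 1/124.52 = 0.008031

α₀ = 0.00803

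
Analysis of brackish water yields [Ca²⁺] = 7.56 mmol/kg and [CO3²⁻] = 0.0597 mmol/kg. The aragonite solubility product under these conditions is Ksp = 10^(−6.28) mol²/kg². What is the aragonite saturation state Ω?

Ksp = 10^(−6.28) = 5.248×10^-7
Ω = [Ca²⁺][CO3²⁻]/Ksp = (7.56×10^-3)(0.0597×10^-3) / 5.248×10^-7 = 0.860

Ω = 0.860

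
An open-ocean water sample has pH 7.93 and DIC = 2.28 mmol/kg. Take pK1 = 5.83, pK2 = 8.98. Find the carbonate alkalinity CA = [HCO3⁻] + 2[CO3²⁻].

CA = [HCO3⁻] + 2[CO3²⁻] = (α₁ + 2α₂)·DIC
At pH 7.93: [H⁺]/K1 = 10^-2.10 = 0.0079433, K2/[H⁺] = 10^-1.05 = 0.089125
α₁ = 1/(1 + 0.0079433 + 0.089125) = 1/1.0971 = 0.9115; α₂ = α₁·K2/[H⁺] = 0.08124
α₁ + 2α₂ = 1.0740
CA = 1.0740 × 2.28 = 2.45 mmol/kg

CA = 2.45 mmol/kg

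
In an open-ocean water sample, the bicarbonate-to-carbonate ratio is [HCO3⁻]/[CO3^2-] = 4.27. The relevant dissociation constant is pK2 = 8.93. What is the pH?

pH = 8.30

From K2 = [H⁺][CO3^2-]/[HCO3⁻]:  pH = pK2 − log₁₀([HCO3⁻]/[CO3^2-])
log₁₀(4.27) = +0.630
pH = 8.93 − (+0.630) = 8.30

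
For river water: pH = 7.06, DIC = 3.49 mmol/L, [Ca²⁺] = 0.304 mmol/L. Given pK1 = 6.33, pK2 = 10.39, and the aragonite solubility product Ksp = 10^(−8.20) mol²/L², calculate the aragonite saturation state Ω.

α₂ = 1 / (1 + [H⁺]/K2 + [H⁺]²/(K1K2)) = 1 / (1 + 10^+3.33 + 10^+2.60)
   = 1 / (1 + 2138.0 + 398.11) = 1/2537.1 = 0.0003942
[CO3²⁻] = α₂ × DIC = 0.0003942 × 3.49 = 0.001376 mmol/L = 1.376 μmol/L
Ksp = 10^(−8.20) = 6.310×10^-9
Ω = [Ca²⁺][CO3²⁻]/Ksp = (0.304×10^-3)(1.376×10^-6) / 6.310×10^-9 = 0.0663

Ω = 0.0663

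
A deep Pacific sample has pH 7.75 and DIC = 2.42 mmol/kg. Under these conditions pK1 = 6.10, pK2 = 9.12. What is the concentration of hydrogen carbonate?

α₁ = 1 / (1 + [H⁺]/K1 + K2/[H⁺]) = 1 / (1 + 10^-1.65 + 10^-1.37)
   = 1 / (1 + 0.022387 + 0.042658) = 1/1.0650 = 0.9389
[HCO3⁻] = α₁ × DIC = 0.9389 × 2.42 = 2.27 mmol/kg

[HCO3⁻] = 2.27 mmol/kg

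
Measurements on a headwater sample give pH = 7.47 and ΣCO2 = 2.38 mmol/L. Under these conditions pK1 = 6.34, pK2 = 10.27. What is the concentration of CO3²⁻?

[CO3²⁻] = 3.51 μmol/L

α₂ = 1 / (1 + [H⁺]/K2 + [H⁺]²/(K1K2)) = 1 / (1 + 10^+2.80 + 10^+1.67)
   = 1 / (1 + 630.96 + 46.774) = 1/678.73 = 0.001473
[CO3²⁻] = α₂ × DIC = 0.001473 × 2.38 = 0.00351 mmol/L = 3.51 μmol/L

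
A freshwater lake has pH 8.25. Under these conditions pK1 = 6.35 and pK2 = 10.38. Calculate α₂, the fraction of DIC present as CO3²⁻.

α₂ = 1 / (1 + [H⁺]/K2 + [H⁺]²/(K1K2)) = 1 / (1 + 10^+2.13 + 10^+0.23)
   = 1 / (1 + 134.90 + 1.6982) = 1/137.59 = 0.007268

α₂ = 0.00727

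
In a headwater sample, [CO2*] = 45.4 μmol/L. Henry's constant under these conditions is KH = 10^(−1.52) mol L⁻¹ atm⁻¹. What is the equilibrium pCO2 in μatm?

KH = 10^(−1.52) = 3.020×10^-2 mol L⁻¹ atm⁻¹
pCO2 = [CO2*]/KH = 45.4×10^-6 / 3.020×10^-2 = 1.50×10^-3 atm = 1500 μatm

pCO2 = 1500 μatm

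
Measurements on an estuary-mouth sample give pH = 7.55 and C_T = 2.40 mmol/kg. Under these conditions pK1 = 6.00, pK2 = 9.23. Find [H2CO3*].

α₀ = 1 / (1 + K1/[H⁺] + K1K2/[H⁺]²) = 1 / (1 + 10^+1.55 + 10^-0.13)
   = 1 / (1 + 35.481 + 0.74131) = 1/37.223 = 0.02687
[CO2*] = α₀ × DIC = 0.02687 × 2.40 = 0.0645 mmol/kg

[CO2*] = 0.0645 mmol/kg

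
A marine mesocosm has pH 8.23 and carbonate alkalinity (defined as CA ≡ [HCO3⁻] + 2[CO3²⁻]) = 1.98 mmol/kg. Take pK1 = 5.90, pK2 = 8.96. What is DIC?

CA = [HCO3⁻] + 2[CO3²⁻] = (α₁ + 2α₂)·DIC
At pH 8.23: [H⁺]/K1 = 10^-2.33 = 0.0046774, K2/[H⁺] = 10^-0.73 = 0.18621
α₁ = 1/(1 + 0.0046774 + 0.18621) = 1/1.1909 = 0.8397; α₂ = α₁·K2/[H⁺] = 0.1564
α₁ + 2α₂ = 1.1524
DIC = CA / (α₁ + 2α₂) = 1.98 / 1.1524 = 1.72 mmol/kg

DIC = 1.72 mmol/kg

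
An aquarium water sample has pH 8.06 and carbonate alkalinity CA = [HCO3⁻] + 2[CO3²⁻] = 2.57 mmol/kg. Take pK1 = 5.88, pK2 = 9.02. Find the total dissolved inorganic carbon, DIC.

CA = [HCO3⁻] + 2[CO3²⁻] = (α₁ + 2α₂)·DIC
At pH 8.06: [H⁺]/K1 = 10^-2.18 = 0.0066069, K2/[H⁺] = 10^-0.96 = 0.10965
α₁ = 1/(1 + 0.0066069 + 0.10965) = 1/1.1163 = 0.8959; α₂ = α₁·K2/[H⁺] = 0.09823
α₁ + 2α₂ = 1.0923
DIC = CA / (α₁ + 2α₂) = 2.57 / 1.0923 = 2.35 mmol/kg

DIC = 2.35 mmol/kg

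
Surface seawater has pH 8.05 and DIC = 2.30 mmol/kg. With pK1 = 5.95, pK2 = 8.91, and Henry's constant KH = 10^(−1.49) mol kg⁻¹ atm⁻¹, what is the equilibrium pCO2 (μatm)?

α₀ = 1 / (1 + K1/[H⁺] + K1K2/[H⁺]²) = 1 / (1 + 10^+2.10 + 10^+1.24)
   = 1 / (1 + 125.89 + 17.378) = 1/144.27 = 0.006931
[CO2*] = α₀ × DIC = 0.006931 × 2.30 = 0.01594 mmol/kg = 15.94 μmol/kg
pCO2 = [CO2*]/KH = 1.594×10^-5 / 3.236×10^-2 = 493 μatm

pCO2 = 493 μatm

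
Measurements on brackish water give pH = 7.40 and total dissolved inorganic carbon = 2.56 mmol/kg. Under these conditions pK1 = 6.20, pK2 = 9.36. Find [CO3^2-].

α₂ = 1 / (1 + [H⁺]/K2 + [H⁺]²/(K1K2)) = 1 / (1 + 10^+1.96 + 10^+0.76)
   = 1 / (1 + 91.201 + 5.7544) = 1/97.955 = 0.01021
[CO3²⁻] = α₂ × DIC = 0.01021 × 2.56 = 0.0261 mmol/kg

[CO3²⁻] = 0.0261 mmol/kg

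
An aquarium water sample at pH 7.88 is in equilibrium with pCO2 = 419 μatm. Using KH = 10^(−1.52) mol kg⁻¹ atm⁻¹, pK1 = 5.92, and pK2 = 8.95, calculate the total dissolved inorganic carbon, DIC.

[CO2*] = KH · pCO2 = 10^(−1.52) × 419×10^-6 = 1.265×10^-5 mol/kg
α₀ = 1/(1 + K1/[H⁺] + K1K2/[H⁺]²) = 1/(1 + 10^+1.96 + 10^+0.89) = 0.01000
DIC = [CO2*]/α₀ = 1.265×10^-5 / 0.01000 = 1.26 mmol/kg

DIC = 1.26 mmol/kg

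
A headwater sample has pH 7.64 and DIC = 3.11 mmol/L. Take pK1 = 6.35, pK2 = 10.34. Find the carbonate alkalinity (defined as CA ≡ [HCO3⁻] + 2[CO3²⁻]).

CA = 2.96 mmol/L

CA = [HCO3⁻] + 2[CO3²⁻] = (α₁ + 2α₂)·DIC
At pH 7.64: [H⁺]/K1 = 10^-1.29 = 0.051286, K2/[H⁺] = 10^-2.70 = 0.0019953
α₁ = 1/(1 + 0.051286 + 0.0019953) = 1/1.0533 = 0.9494; α₂ = α₁·K2/[H⁺] = 0.001894
α₁ + 2α₂ = 0.9532
CA = 0.9532 × 3.11 = 2.96 mmol/L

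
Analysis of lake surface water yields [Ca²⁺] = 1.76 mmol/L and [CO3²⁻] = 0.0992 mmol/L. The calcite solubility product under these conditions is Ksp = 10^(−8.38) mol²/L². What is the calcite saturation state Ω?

Ksp = 10^(−8.38) = 4.169×10^-9
Ω = [Ca²⁺][CO3²⁻]/Ksp = (1.76×10^-3)(0.0992×10^-3) / 4.169×10^-9 = 41.9

Ω = 41.9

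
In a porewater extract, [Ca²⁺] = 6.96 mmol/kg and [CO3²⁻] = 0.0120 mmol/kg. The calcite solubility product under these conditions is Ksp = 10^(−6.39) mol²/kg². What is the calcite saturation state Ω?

Ksp = 10^(−6.39) = 4.074×10^-7
Ω = [Ca²⁺][CO3²⁻]/Ksp = (6.96×10^-3)(0.0120×10^-3) / 4.074×10^-7 = 0.205

Ω = 0.205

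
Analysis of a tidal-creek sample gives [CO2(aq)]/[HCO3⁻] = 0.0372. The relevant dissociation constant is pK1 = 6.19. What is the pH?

From K1 = [H⁺][HCO3⁻]/[CO2(aq)]:  pH = pK1 − log₁₀([CO2(aq)]/[HCO3⁻])
log₁₀(0.0372) = -1.429
pH = 6.19 − (-1.429) = 7.62

pH = 7.62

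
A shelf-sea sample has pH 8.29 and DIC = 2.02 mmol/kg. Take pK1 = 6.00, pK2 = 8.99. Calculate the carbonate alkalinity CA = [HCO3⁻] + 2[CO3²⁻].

CA = [HCO3⁻] + 2[CO3²⁻] = (α₁ + 2α₂)·DIC
At pH 8.29: [H⁺]/K1 = 10^-2.29 = 0.0051286, K2/[H⁺] = 10^-0.70 = 0.19953
α₁ = 1/(1 + 0.0051286 + 0.19953) = 1/1.2047 = 0.8301; α₂ = α₁·K2/[H⁺] = 0.1656
α₁ + 2α₂ = 1.1614
CA = 1.1614 × 2.02 = 2.35 mmol/kg

CA = 2.35 mmol/kg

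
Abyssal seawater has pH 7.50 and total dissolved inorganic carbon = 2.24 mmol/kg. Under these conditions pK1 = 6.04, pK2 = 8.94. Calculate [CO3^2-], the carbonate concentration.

[CO3²⁻] = 0.0759 mmol/kg

α₂ = 1 / (1 + [H⁺]/K2 + [H⁺]²/(K1K2)) = 1 / (1 + 10^+1.44 + 10^-0.02)
   = 1 / (1 + 27.542 + 0.95499) = 1/29.497 = 0.03390
[CO3²⁻] = α₂ × DIC = 0.03390 × 2.24 = 0.0759 mmol/kg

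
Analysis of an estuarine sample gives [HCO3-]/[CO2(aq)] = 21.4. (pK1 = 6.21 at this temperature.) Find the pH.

pH = 7.54

From K1 = [H⁺][HCO3-]/[CO2(aq)]:  pH = pK1 + log₁₀([HCO3-]/[CO2(aq)])
log₁₀(21.4) = +1.330
pH = 6.21 + (+1.330) = 7.54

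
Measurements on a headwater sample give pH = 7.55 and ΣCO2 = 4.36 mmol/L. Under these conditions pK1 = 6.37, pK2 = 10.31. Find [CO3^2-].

α₂ = 1 / (1 + [H⁺]/K2 + [H⁺]²/(K1K2)) = 1 / (1 + 10^+2.76 + 10^+1.58)
   = 1 / (1 + 575.44 + 38.019) = 1/614.46 = 0.001627
[CO3²⁻] = α₂ × DIC = 0.001627 × 4.36 = 0.00710 mmol/L = 7.10 μmol/L

[CO3²⁻] = 7.10 μmol/L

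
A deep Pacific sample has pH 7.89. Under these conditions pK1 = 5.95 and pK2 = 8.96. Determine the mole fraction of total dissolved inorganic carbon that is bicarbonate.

α₁ = 0.912

α₁ = 1 / (1 + [H⁺]/K1 + K2/[H⁺]) = 1 / (1 + 10^-1.94 + 10^-1.07)
   = 1 / (1 + 0.011482 + 0.085114) = 1/1.0966 = 0.9119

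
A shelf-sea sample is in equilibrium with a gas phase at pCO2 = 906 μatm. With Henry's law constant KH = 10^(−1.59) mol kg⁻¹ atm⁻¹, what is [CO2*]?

[CO2*] = 23.3 μmol/kg

KH = 10^(−1.59) = 2.570×10^-2 mol kg⁻¹ atm⁻¹
[CO2*] = KH · pCO2 = 2.570×10^-2 × 906×10^-6 atm = 2.33×10^-5 mol/kg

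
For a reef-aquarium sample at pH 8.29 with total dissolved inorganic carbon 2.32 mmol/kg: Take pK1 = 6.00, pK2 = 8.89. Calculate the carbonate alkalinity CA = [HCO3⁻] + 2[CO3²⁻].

CA = 2.77 mmol/kg

CA = [HCO3⁻] + 2[CO3²⁻] = (α₁ + 2α₂)·DIC
At pH 8.29: [H⁺]/K1 = 10^-2.29 = 0.0051286, K2/[H⁺] = 10^-0.60 = 0.25119
α₁ = 1/(1 + 0.0051286 + 0.25119) = 1/1.2563 = 0.7960; α₂ = α₁·K2/[H⁺] = 0.1999
α₁ + 2α₂ = 1.1959
CA = 1.1959 × 2.32 = 2.77 mmol/kg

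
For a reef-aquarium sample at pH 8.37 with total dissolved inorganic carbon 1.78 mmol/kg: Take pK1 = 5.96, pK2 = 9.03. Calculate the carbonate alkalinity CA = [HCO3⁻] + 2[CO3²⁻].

CA = [HCO3⁻] + 2[CO3²⁻] = (α₁ + 2α₂)·DIC
At pH 8.37: [H⁺]/K1 = 10^-2.41 = 0.0038905, K2/[H⁺] = 10^-0.66 = 0.21878
α₁ = 1/(1 + 0.0038905 + 0.21878) = 1/1.2227 = 0.8179; α₂ = α₁·K2/[H⁺] = 0.1789
α₁ + 2α₂ = 1.1758
CA = 1.1758 × 1.78 = 2.09 mmol/kg

CA = 2.09 mmol/kg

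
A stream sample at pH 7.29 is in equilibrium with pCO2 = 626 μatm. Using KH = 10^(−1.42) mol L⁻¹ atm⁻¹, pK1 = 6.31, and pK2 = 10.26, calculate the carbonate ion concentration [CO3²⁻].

[CO3²⁻] = 0.244 μmol/L

[CO2*] = KH · pCO2 = 10^(−1.42) × 626×10^-6 = 2.380×10^-5 mol/L
α₀ = 1/(1 + K1/[H⁺] + K1K2/[H⁺]²) = 1/(1 + 10^+0.98 + 10^-1.99) = 0.09470
DIC = [CO2*]/α₀ = 2.380×10^-5 / 0.09470 = 0.2513 mmol/L
[CO3²⁻] = α₂·DIC; α₂ = 0.0009690, so [CO3²⁻] = 0.0009690 × 0.2513 = 0.000244 mmol/L = 0.244 μmol/L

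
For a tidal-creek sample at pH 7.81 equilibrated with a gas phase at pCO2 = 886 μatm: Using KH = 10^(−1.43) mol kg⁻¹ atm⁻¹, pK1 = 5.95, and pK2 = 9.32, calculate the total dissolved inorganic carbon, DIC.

[CO2*] = KH · pCO2 = 10^(−1.43) × 886×10^-6 = 3.292×10^-5 mol/kg
α₀ = 1/(1 + K1/[H⁺] + K1K2/[H⁺]²) = 1/(1 + 10^+1.86 + 10^+0.35) = 0.01321
DIC = [CO2*]/α₀ = 3.292×10^-5 / 0.01321 = 2.49 mmol/kg

DIC = 2.49 mmol/kg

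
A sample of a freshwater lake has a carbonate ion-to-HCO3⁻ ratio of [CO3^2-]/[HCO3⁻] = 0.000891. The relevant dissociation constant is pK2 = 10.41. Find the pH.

pH = 7.36

From K2 = [H⁺][CO3^2-]/[HCO3⁻]:  pH = pK2 + log₁₀([CO3^2-]/[HCO3⁻])
log₁₀(0.000891) = -3.050
pH = 10.41 + (-3.050) = 7.36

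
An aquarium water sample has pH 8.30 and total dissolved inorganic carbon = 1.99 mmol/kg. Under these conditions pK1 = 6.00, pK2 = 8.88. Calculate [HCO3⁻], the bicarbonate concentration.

α₁ = 1 / (1 + [H⁺]/K1 + K2/[H⁺]) = 1 / (1 + 10^-2.30 + 10^-0.58)
   = 1 / (1 + 0.0050119 + 0.26303) = 1/1.2680 = 0.7886
[HCO3⁻] = α₁ × DIC = 0.7886 × 1.99 = 1.57 mmol/kg

[HCO3⁻] = 1.57 mmol/kg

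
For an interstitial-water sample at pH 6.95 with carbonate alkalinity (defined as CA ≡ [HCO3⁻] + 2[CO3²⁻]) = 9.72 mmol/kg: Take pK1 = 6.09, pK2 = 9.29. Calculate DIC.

DIC = 11.0 mmol/kg

CA = [HCO3⁻] + 2[CO3²⁻] = (α₁ + 2α₂)·DIC
At pH 6.95: [H⁺]/K1 = 10^-0.86 = 0.13804, K2/[H⁺] = 10^-2.34 = 0.0045709
α₁ = 1/(1 + 0.13804 + 0.0045709) = 1/1.1426 = 0.8752; α₂ = α₁·K2/[H⁺] = 0.004000
α₁ + 2α₂ = 0.8832
DIC = CA / (α₁ + 2α₂) = 9.72 / 0.8832 = 11.0 mmol/kg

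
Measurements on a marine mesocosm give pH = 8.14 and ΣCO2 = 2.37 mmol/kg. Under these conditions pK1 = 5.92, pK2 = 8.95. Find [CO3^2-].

[CO3²⁻] = 0.316 mmol/kg

α₂ = 1 / (1 + [H⁺]/K2 + [H⁺]²/(K1K2)) = 1 / (1 + 10^+0.81 + 10^-1.41)
   = 1 / (1 + 6.4565 + 0.038905) = 1/7.4954 = 0.1334
[CO3²⁻] = α₂ × DIC = 0.1334 × 2.37 = 0.316 mmol/kg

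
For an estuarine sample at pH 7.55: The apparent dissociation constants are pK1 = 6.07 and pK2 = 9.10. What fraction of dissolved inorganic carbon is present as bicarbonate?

α₁ = 1 / (1 + [H⁺]/K1 + K2/[H⁺]) = 1 / (1 + 10^-1.48 + 10^-1.55)
   = 1 / (1 + 0.033113 + 0.028184) = 1/1.0613 = 0.9422

α₁ = 0.942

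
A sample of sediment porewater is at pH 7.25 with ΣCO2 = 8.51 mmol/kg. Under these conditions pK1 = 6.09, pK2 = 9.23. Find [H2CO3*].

[CO2*] = 0.545 mmol/kg

α₀ = 1 / (1 + K1/[H⁺] + K1K2/[H⁺]²) = 1 / (1 + 10^+1.16 + 10^-0.82)
   = 1 / (1 + 14.454 + 0.15136) = 1/15.606 = 0.06408
[CO2*] = α₀ × DIC = 0.06408 × 8.51 = 0.545 mmol/kg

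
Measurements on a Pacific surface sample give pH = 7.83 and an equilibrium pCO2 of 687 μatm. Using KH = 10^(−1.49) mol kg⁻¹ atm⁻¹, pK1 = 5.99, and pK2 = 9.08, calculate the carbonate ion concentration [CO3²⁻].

[CO2*] = KH · pCO2 = 10^(−1.49) × 687×10^-6 = 2.223×10^-5 mol/kg
α₀ = 1/(1 + K1/[H⁺] + K1K2/[H⁺]²) = 1/(1 + 10^+1.84 + 10^+0.59) = 0.01350
DIC = [CO2*]/α₀ = 2.223×10^-5 / 0.01350 = 1.647 mmol/kg
[CO3²⁻] = α₂·DIC; α₂ = 0.05252, so [CO3²⁻] = 0.05252 × 1.647 = 0.0865 mmol/kg

[CO3²⁻] = 0.0865 mmol/kg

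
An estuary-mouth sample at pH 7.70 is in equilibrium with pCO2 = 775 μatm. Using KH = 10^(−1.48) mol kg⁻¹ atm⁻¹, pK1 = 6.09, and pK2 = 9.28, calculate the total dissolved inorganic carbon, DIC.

DIC = 1.10 mmol/kg

[CO2*] = KH · pCO2 = 10^(−1.48) × 775×10^-6 = 2.566×10^-5 mol/kg
α₀ = 1/(1 + K1/[H⁺] + K1K2/[H⁺]²) = 1/(1 + 10^+1.61 + 10^+0.03) = 0.02336
DIC = [CO2*]/α₀ = 2.566×10^-5 / 0.02336 = 1.10 mmol/kg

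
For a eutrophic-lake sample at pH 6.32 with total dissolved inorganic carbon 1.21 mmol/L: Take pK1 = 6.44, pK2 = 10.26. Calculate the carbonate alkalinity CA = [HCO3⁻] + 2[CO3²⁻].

CA = [HCO3⁻] + 2[CO3²⁻] = (α₁ + 2α₂)·DIC
At pH 6.32: [H⁺]/K1 = 10^0.12 = 1.3183, K2/[H⁺] = 10^-3.94 = 0.00011482
α₁ = 1/(1 + 1.3183 + 0.00011482) = 1/2.3184 = 0.4313; α₂ = α₁·K2/[H⁺] = 4.952×10^-5
α₁ + 2α₂ = 0.4314
CA = 0.4314 × 1.21 = 0.522 mmol/L

CA = 0.522 mmol/L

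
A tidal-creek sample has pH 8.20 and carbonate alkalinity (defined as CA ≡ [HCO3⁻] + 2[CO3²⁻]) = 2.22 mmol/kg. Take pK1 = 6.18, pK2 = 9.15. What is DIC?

DIC = 2.03 mmol/kg

CA = [HCO3⁻] + 2[CO3²⁻] = (α₁ + 2α₂)·DIC
At pH 8.20: [H⁺]/K1 = 10^-2.02 = 0.0095499, K2/[H⁺] = 10^-0.95 = 0.11220
α₁ = 1/(1 + 0.0095499 + 0.11220) = 1/1.1218 = 0.8915; α₂ = α₁·K2/[H⁺] = 0.1000
α₁ + 2α₂ = 1.0915
DIC = CA / (α₁ + 2α₂) = 2.22 / 1.0915 = 2.03 mmol/kg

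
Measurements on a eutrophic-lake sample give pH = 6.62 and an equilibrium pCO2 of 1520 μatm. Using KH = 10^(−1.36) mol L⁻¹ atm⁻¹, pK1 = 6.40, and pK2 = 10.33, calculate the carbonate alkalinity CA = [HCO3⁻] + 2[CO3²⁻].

[CO2*] = KH · pCO2 = 10^(−1.36) × 1520×10^-6 = 6.635×10^-5 mol/L
α₀ = 1/(1 + K1/[H⁺] + K1K2/[H⁺]²) = 1/(1 + 10^+0.22 + 10^-3.49) = 0.3760
DIC = [CO2*]/α₀ = 6.635×10^-5 / 0.3760 = 0.1765 mmol/L
CA = (α₁ + 2α₂)·DIC = (0.6239 + 2×0.0001217) × 0.1765 = 0.110 mmol/L

CA = 0.110 mmol/L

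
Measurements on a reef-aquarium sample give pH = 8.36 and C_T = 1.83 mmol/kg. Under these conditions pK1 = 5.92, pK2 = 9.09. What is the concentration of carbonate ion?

[CO3²⁻] = 0.286 mmol/kg

α₂ = 1 / (1 + [H⁺]/K2 + [H⁺]²/(K1K2)) = 1 / (1 + 10^+0.73 + 10^-1.71)
   = 1 / (1 + 5.3703 + 0.019498) = 1/6.3898 = 0.1565
[CO3²⁻] = α₂ × DIC = 0.1565 × 1.83 = 0.286 mmol/kg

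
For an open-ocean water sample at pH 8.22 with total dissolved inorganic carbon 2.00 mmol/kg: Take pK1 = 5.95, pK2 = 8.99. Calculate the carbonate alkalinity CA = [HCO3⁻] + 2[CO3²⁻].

CA = [HCO3⁻] + 2[CO3²⁻] = (α₁ + 2α₂)·DIC
At pH 8.22: [H⁺]/K1 = 10^-2.27 = 0.0053703, K2/[H⁺] = 10^-0.77 = 0.16982
α₁ = 1/(1 + 0.0053703 + 0.16982) = 1/1.1752 = 0.8509; α₂ = α₁·K2/[H⁺] = 0.1445
α₁ + 2α₂ = 1.1399
CA = 1.1399 × 2.00 = 2.28 mmol/kg

CA = 2.28 mmol/kg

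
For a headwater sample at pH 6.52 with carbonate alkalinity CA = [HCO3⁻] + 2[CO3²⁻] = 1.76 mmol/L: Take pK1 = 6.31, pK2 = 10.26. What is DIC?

CA = [HCO3⁻] + 2[CO3²⁻] = (α₁ + 2α₂)·DIC
At pH 6.52: [H⁺]/K1 = 10^-0.21 = 0.61660, K2/[H⁺] = 10^-3.74 = 0.00018197
α₁ = 1/(1 + 0.61660 + 0.00018197) = 1/1.6168 = 0.6185; α₂ = α₁·K2/[H⁺] = 0.0001126
α₁ + 2α₂ = 0.6187
DIC = CA / (α₁ + 2α₂) = 1.76 / 0.6187 = 2.84 mmol/L

DIC = 2.84 mmol/L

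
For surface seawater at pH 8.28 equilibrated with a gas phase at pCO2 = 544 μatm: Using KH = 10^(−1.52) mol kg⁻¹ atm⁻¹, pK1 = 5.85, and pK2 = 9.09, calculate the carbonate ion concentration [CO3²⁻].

[CO3²⁻] = 0.685 mmol/kg

[CO2*] = KH · pCO2 = 10^(−1.52) × 544×10^-6 = 1.643×10^-5 mol/kg
α₀ = 1/(1 + K1/[H⁺] + K1K2/[H⁺]²) = 1/(1 + 10^+2.43 + 10^+1.62) = 0.003207
DIC = [CO2*]/α₀ = 1.643×10^-5 / 0.003207 = 5.123 mmol/kg
[CO3²⁻] = α₂·DIC; α₂ = 0.1337, so [CO3²⁻] = 0.1337 × 5.123 = 0.685 mmol/kg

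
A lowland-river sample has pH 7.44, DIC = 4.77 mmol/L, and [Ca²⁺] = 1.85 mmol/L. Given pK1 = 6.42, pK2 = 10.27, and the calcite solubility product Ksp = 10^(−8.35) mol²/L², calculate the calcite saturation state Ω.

Ω = 2.66

α₂ = 1 / (1 + [H⁺]/K2 + [H⁺]²/(K1K2)) = 1 / (1 + 10^+2.83 + 10^+1.81)
   = 1 / (1 + 676.08 + 64.565) = 1/741.65 = 0.001348
[CO3²⁻] = α₂ × DIC = 0.001348 × 4.77 = 0.006432 mmol/L = 6.432 μmol/L
Ksp = 10^(−8.35) = 4.467×10^-9
Ω = [Ca²⁺][CO3²⁻]/Ksp = (1.85×10^-3)(6.432×10^-6) / 4.467×10^-9 = 2.66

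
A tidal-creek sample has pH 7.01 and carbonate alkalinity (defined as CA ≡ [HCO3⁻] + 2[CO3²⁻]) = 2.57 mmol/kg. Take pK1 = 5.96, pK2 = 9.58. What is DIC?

DIC = 2.79 mmol/kg

CA = [HCO3⁻] + 2[CO3²⁻] = (α₁ + 2α₂)·DIC
At pH 7.01: [H⁺]/K1 = 10^-1.05 = 0.089125, K2/[H⁺] = 10^-2.57 = 0.0026915
α₁ = 1/(1 + 0.089125 + 0.0026915) = 1/1.0918 = 0.9159; α₂ = α₁·K2/[H⁺] = 0.002465
α₁ + 2α₂ = 0.9208
DIC = CA / (α₁ + 2α₂) = 2.57 / 0.9208 = 2.79 mmol/kg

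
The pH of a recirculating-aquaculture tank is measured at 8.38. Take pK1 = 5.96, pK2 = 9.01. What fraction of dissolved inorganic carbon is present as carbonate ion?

α₂ = 1 / (1 + [H⁺]/K2 + [H⁺]²/(K1K2)) = 1 / (1 + 10^+0.63 + 10^-1.79)
   = 1 / (1 + 4.2658 + 0.016218) = 1/5.2820 = 0.1893

α₂ = 0.189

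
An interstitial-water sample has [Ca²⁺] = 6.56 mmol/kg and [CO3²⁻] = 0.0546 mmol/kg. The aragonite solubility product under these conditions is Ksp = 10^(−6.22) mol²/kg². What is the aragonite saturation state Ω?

Ω = 0.594

Ksp = 10^(−6.22) = 6.026×10^-7
Ω = [Ca²⁺][CO3²⁻]/Ksp = (6.56×10^-3)(0.0546×10^-3) / 6.026×10^-7 = 0.594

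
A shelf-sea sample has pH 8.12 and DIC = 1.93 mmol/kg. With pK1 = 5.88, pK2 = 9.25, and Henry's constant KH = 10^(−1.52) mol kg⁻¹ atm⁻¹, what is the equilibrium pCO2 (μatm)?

pCO2 = 341 μatm

α₀ = 1 / (1 + K1/[H⁺] + K1K2/[H⁺]²) = 1 / (1 + 10^+2.24 + 10^+1.11)
   = 1 / (1 + 173.78 + 12.882) = 1/187.66 = 0.005329
[CO2*] = α₀ × DIC = 0.005329 × 1.93 = 0.01028 mmol/kg = 10.28 μmol/kg
pCO2 = [CO2*]/KH = 1.028×10^-5 / 3.020×10^-2 = 341 μatm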